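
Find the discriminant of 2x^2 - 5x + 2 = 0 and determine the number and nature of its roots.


For ax^2 + bx + c = 0, discriminant D = b^2 - 4ac
Here a = 2, b = -5, c = 2
D = (-5)^2 - 4(2)(2) = 25 - 16 = 9

D = 9 > 0 and is a perfect square (sqrt = 3)
The equation has 2 distinct real rational roots.

Discriminant = 9, 2 distinct real rational roots


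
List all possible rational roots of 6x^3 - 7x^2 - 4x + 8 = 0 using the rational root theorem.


Rational root theorem: possible roots are ±p/q where:
  p divides the constant term (8): p ∈ {1, 2, 4, 8}
  q divides the leading coefficient (6): q ∈ {1, 2, 3, 6}

All possible rational roots: -8, -4, -8/3, -2, -4/3, -1, -2/3, -1/2, -1/3, -1/6, 1/6, 1/3, 1/2, 2/3, 1, 4/3, 2, 8/3, 4, 8

-8, -4, -8/3, -2, -4/3, -1, -2/3, -1/2, -1/3, -1/6, 1/6, 1/3, 1/2, 2/3, 1, 4/3, 2, 8/3, 4, 8


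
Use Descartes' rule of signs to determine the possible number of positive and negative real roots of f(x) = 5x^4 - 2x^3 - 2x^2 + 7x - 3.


Descartes' rule of signs:

For positive roots, count sign changes in f(x) = 5x^4 - 2x^3 - 2x^2 + 7x - 3:
Signs of coefficients: +, -, -, +, -
Number of sign changes: 3
Possible positive real roots: 3, 1

For negative roots, examine f(-x) = 5x^4 + 2x^3 - 2x^2 - 7x - 3:
Signs of coefficients: +, +, -, -, -
Number of sign changes: 1
Possible negative real roots: 1

Positive roots: 3 or 1; Negative roots: 1


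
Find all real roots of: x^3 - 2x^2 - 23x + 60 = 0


Let p(x) = x^3 - 2x^2 - 23x + 60. By the rational root theorem (leading coefficient 1), any rational root is an integer divisor of 60: try ±1, ±2, ... in turn.
Test x = 1: value = 36 ≠ 0.
Test x = -1: value = 80 ≠ 0.
Test x = 2: value = 14 ≠ 0.
Test x = -2: value = 90 ≠ 0.
Test x = 3: value = 0 ✓, so (x - 3) is a factor.
Synthetic division by (x - 3): bring down 1; 1(3) - 2 = 1; 1(3) - 23 = -20; (-20)(3) + 60 = 0 → quotient x^2 + x - 20, remainder 0.
Solve the quadratic x^2 + x - 20 = 0: discriminant = 1^2 - 4(1)(-20) = 1 + 80 = 81.
sqrt(81) = 9, so x = (-1 ± 9)/2: x = 4 or x = -5.

x = -5, x = 3, x = 4


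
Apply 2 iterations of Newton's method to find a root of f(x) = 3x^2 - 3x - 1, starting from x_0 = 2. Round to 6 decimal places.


Newton's method: x_(n+1) = x_n - f(x_n)/f'(x_n)
f(x) = 3x^2 - 3x - 1
f'(x) = 6x - 3

Iteration 1:
  f(2.000000) = 5.000000
  f'(2.000000) = 9.000000
  x_1 = 2.000000 - (5.000000)/(9.000000) = 1.444444

Iteration 2:
  f(1.444444) = 0.925926
  f'(1.444444) = 5.666667
  x_2 = 1.444444 - (0.925926)/(5.666667) = 1.281046

x_2 = 1.281046


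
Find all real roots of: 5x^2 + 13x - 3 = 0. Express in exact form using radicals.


Using the quadratic formula: x = (-b ± sqrt(b^2 - 4ac)) / (2a)
Here a = 5, b = 13, c = -3
Discriminant = b^2 - 4ac = 13^2 - 4(5)(-3) = 169 + 60 = 229
Since discriminant = 229 > 0, there are two real roots.
x = (-13 ± sqrt(229)) / 10
Numerically: x ≈ 0.2133 or x ≈ -2.8133

x = (-13 + sqrt(229)) / 10 or x = (-13 - sqrt(229)) / 10


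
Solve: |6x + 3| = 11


An absolute value equation |expr| = 11 gives two cases:
Case 1: 6x + 3 = 11
  6x = 8, so x = 4/3
Case 2: 6x + 3 = -11
  6x = -14, so x = -7/3

x = -7/3, x = 4/3


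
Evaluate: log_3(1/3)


We need the exponent such that 3^? = 1/3
3^(-1) = 1/3^1 = 1/3
Therefore log_3(1/3) = -1

-1


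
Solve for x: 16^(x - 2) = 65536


Express both sides with the same base.
65536 = 16^4
Since the bases match, equate exponents: x - 2 = 4
So x = 4 - (-2) = 6

x = 6


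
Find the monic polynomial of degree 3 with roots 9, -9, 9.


A monic polynomial with roots 9, -9, 9 is:
p(x) = (x - 9)(x + 9)(x - 9)
After multiplying by (x - 9): x - 9
After multiplying by (x + 9): x^2 - 81
After multiplying by (x - 9): x^3 - 9x^2 - 81x + 729

x^3 - 9x^2 - 81x + 729


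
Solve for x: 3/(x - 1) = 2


Multiply both sides by (x - 1): 3 = 2(x - 1)
Distribute: 3 = 2x - 2
2x = 3 + 2 = 5
x = 5/2

x = 5/2


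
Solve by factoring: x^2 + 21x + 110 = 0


We need two numbers that multiply to 110 and add to 21.
Those numbers are 11 and 10 (since 11 * 10 = 110 and 11 + 10 = 21).
So x^2 + 21x + 110 = (x + 11)(x + 10) = 0
Setting each factor to zero: x = -11 or x = -10

x = -11, x = -10


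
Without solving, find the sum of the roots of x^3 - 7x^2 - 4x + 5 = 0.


By Vieta's formulas for x^3 + bx^2 + cx + d = 0:
  r1 + r2 + r3 = -b/a = 7
  r1*r2 + r1*r3 + r2*r3 = c/a = -4
  r1*r2*r3 = -d/a = -5


Sum = 7


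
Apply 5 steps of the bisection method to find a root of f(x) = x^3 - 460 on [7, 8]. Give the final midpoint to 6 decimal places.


f(x) = x^3 - 460
f(7) = -117 < 0
f(8) = 52 > 0

Step 1: midpoint = (7.000000 + 8.000000)/2 = 7.500000
  f(7.500000) = -38.125000
  f(mid) < 0, so root is in [7.500000, 8.000000]

Step 2: midpoint = (7.500000 + 8.000000)/2 = 7.750000
  f(7.750000) = 5.484375
  f(mid) > 0, so root is in [7.500000, 7.750000]

Step 3: midpoint = (7.500000 + 7.750000)/2 = 7.625000
  f(7.625000) = -16.677734
  f(mid) < 0, so root is in [7.625000, 7.750000]

Step 4: midpoint = (7.625000 + 7.750000)/2 = 7.687500
  f(7.687500) = -5.686768
  f(mid) < 0, so root is in [7.687500, 7.750000]

Step 5: midpoint = (7.687500 + 7.750000)/2 = 7.718750
  f(7.718750) = -0.123810
  f(mid) < 0, so root is in [7.718750, 7.750000]

midpoint = 7.718750


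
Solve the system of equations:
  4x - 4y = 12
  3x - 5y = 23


Using Cramer's rule:
Determinant D = (4)(-5) - (3)(-4) = -20 + 12 = -8
Dx = (12)(-5) - (23)(-4) = -60 + 92 = 32
Dy = (4)(23) - (3)(12) = 92 - 36 = 56
x = Dx/D = 32/-8 = -4
y = Dy/D = 56/-8 = -7

x = -4, y = -7


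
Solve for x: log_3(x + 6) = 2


Convert to exponential form: x + 6 = 3^2 = 9
x = 9 - 6 = 3
Check: log_3(3 + 6) = log_3(9) = log_3(9) = 2 ✓

x = 3


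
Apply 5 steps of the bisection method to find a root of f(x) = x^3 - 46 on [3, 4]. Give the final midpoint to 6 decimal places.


f(x) = x^3 - 46
f(3) = -19 < 0
f(4) = 18 > 0

Step 1: midpoint = (3.000000 + 4.000000)/2 = 3.500000
  f(3.500000) = -3.125000
  f(mid) < 0, so root is in [3.500000, 4.000000]

Step 2: midpoint = (3.500000 + 4.000000)/2 = 3.750000
  f(3.750000) = 6.734375
  f(mid) > 0, so root is in [3.500000, 3.750000]

Step 3: midpoint = (3.500000 + 3.750000)/2 = 3.625000
  f(3.625000) = 1.634766
  f(mid) > 0, so root is in [3.500000, 3.625000]

Step 4: midpoint = (3.500000 + 3.625000)/2 = 3.562500
  f(3.562500) = -0.786865
  f(mid) < 0, so root is in [3.562500, 3.625000]

Step 5: midpoint = (3.562500 + 3.625000)/2 = 3.593750
  f(3.593750) = 0.413422
  f(mid) > 0, so root is in [3.562500, 3.593750]

midpoint = 3.593750


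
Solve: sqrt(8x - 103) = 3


Square both sides: 8x - 103 = 3^2 = 9
8x = 9 + 103 = 112
x = 14
Check: sqrt(8*14 - 103) = sqrt(9) = 3 ✓

x = 14


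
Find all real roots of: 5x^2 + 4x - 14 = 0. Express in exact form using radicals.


Using the quadratic formula: x = (-b ± sqrt(b^2 - 4ac)) / (2a)
Here a = 5, b = 4, c = -14
Discriminant = b^2 - 4ac = 4^2 - 4(5)(-14) = 16 + 280 = 296
Since discriminant = 296 > 0, there are two real roots.
x = (-4 ± 2*sqrt(74)) / 10
Simplifying: x = (-2 ± sqrt(74)) / 5
Numerically: x ≈ 1.3205 or x ≈ -2.1205

x = (-2 + sqrt(74)) / 5 or x = (-2 - sqrt(74)) / 5


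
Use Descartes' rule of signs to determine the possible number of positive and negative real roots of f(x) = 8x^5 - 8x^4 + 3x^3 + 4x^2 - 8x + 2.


Descartes' rule of signs:

For positive roots, count sign changes in f(x) = 8x^5 - 8x^4 + 3x^3 + 4x^2 - 8x + 2:
Signs of coefficients: +, -, +, +, -, +
Number of sign changes: 4
Possible positive real roots: 4, 2, 0

For negative roots, examine f(-x) = -8x^5 - 8x^4 - 3x^3 + 4x^2 + 8x + 2:
Signs of coefficients: -, -, -, +, +, +
Number of sign changes: 1
Possible negative real roots: 1

Positive roots: 4 or 2 or 0; Negative roots: 1


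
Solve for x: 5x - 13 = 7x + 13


Starting with: 5x - 13 = 7x + 13
Move all x terms to left: (5 - 7)x = 13 + 13
Simplify: -2x = 26
Divide both sides by -2: x = -13

x = -13


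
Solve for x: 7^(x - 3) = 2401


Express both sides with the same base.
2401 = 7^4
Since the bases match, equate exponents: x - 3 = 4
So x = 4 - (-3) = 7

x = 7


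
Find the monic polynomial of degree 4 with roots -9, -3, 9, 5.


A monic polynomial with roots -9, -3, 9, 5 is:
p(x) = (x + 9)(x + 3)(x - 9)(x - 5)
After multiplying by (x + 9): x + 9
After multiplying by (x + 3): x^2 + 12x + 27
After multiplying by (x - 9): x^3 + 3x^2 - 81x - 243
After multiplying by (x - 5): x^4 - 2x^3 - 96x^2 + 162x + 1215

x^4 - 2x^3 - 96x^2 + 162x + 1215


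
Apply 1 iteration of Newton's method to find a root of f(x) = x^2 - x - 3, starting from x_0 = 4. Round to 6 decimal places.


Newton's method: x_(n+1) = x_n - f(x_n)/f'(x_n)
f(x) = x^2 - x - 3
f'(x) = 2x - 1

Iteration 1:
  f(4.000000) = 9.000000
  f'(4.000000) = 7.000000
  x_1 = 4.000000 - (9.000000)/(7.000000) = 2.714286

x_1 = 2.714286


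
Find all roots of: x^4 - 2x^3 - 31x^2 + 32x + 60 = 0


Let p(x) = x^4 - 2x^3 - 31x^2 + 32x + 60. By the rational root theorem (leading coefficient 1), any rational root is an integer divisor of 60: try ±1, ±2, ... in turn.
Test x = 1: value = 60 ≠ 0.
Test x = -1: value = 0 ✓, so (x + 1) is a factor.
Synthetic division by (x + 1): bring down 1; 1(-1) - 2 = -3; (-3)(-1) - 31 = -28; (-28)(-1) + 32 = 60; 60(-1) + 60 = 0 → quotient x^3 - 3x^2 - 28x + 60, remainder 0.
Continue with the quotient x^3 - 3x^2 - 28x + 60 (candidates must divide 60; re-test x = -1 first in case it repeats).
Test x = -1: value = 84 ≠ 0.
Test x = 2: value = 0 ✓, so (x - 2) is a factor.
Synthetic division by (x - 2): bring down 1; 1(2) - 3 = -1; (-1)(2) - 28 = -30; (-30)(2) + 60 = 0 → quotient x^2 - x - 30, remainder 0.
Solve the quadratic x^2 - x - 30 = 0: discriminant = (-1)^2 - 4(1)(-30) = 1 + 120 = 121.
sqrt(121) = 11, so x = (1 ± 11)/2: x = 6 or x = -5.
Collecting all roots found:

x = -5, x = -1, x = 2, x = 6


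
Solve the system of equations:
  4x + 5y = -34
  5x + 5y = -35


Using Cramer's rule:
Determinant D = (4)(5) - (5)(5) = 20 - 25 = -5
Dx = (-34)(5) - (-35)(5) = -170 + 175 = 5
Dy = (4)(-35) - (5)(-34) = -140 + 170 = 30
x = Dx/D = 5/-5 = -1
y = Dy/D = 30/-5 = -6

x = -1, y = -6


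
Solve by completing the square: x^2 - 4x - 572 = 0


Start: x^2 - 4x - 572 = 0
Move constant: x^2 - 4x = 572
Half of -4 is -2, squared is 4
Add 4 to both sides: x^2 - 4x + 4 = 576
(x - 2)^2 = 576
x - 2 = ±24
x = 2 + 24 = 26 or x = 2 - 24 = -22

x = -22, x = 26


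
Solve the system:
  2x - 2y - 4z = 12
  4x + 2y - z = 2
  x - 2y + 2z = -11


Using Cramer's rule. Expand each determinant along the first row.
D  = 2*[2*2 - (-1)*(-2)] - (-2)*[4*2 - (-1)*1] + (-4)*[4*(-2) - 2*1]
  = 2*(2) - (-2)*(9) + (-4)*(-10) = 62
Dx = 12*[2*2 - (-1)*(-2)] - (-2)*[2*2 - (-1)*(-11)] + (-4)*[2*(-2) - 2*(-11)]
  = 12*(2) - (-2)*(-7) + (-4)*(18) = -62
Dy = 2*[2*2 - (-1)*(-11)] - 12*[4*2 - (-1)*1] + (-4)*[4*(-11) - 2*1]
  = 2*(-7) - 12*(9) + (-4)*(-46) = 62
Dz = 2*[2*(-11) - 2*(-2)] - (-2)*[4*(-11) - 2*1] + 12*[4*(-2) - 2*1]
  = 2*(-18) - (-2)*(-46) + 12*(-10) = -248
x = Dx/D = -62/62 = -1, y = Dy/D = 62/62 = 1, z = Dz/D = -248/62 = -4
Check eq1: (2)(-1) + (-2)(1) + (-4)(-4) = 12 = 12 ✓
Check eq2: (4)(-1) + (2)(1) + (-1)(-4) = 2 = 2 ✓
Check eq3: (1)(-1) + (-2)(1) + (2)(-4) = -11 = -11 ✓

x = -1, y = 1, z = -4


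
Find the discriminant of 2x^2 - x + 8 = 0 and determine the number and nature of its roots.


For ax^2 + bx + c = 0, discriminant D = b^2 - 4ac
Here a = 2, b = -1, c = 8
D = (-1)^2 - 4(2)(8) = 1 - 64 = -63

D = -63 < 0
The equation has no real roots (2 complex conjugate roots).

Discriminant = -63, no real roots (2 complex conjugate roots)


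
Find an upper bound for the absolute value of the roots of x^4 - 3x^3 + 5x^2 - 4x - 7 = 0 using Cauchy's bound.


Cauchy's bound: all roots r satisfy |r| <= 1 + max(|a_i/a_n|) for i = 0,...,n-1
where a_n is the leading coefficient.

Coefficients: [1, -3, 5, -4, -7]
Leading coefficient a_n = 1
Ratios |a_i/a_n|: 3, 5, 4, 7
Maximum ratio: 7
Cauchy's bound: |r| <= 1 + 7 = 8

Upper bound = 8


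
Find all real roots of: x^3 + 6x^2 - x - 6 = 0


Let p(x) = x^3 + 6x^2 - x - 6. By the rational root theorem (leading coefficient 1), any rational root is an integer divisor of 6: try ±1, ±2, ... in turn.
Test x = 1: value = 0 ✓, so (x - 1) is a factor.
Synthetic division by (x - 1): bring down 1; 1(1) + 6 = 7; 7(1) - 1 = 6; 6(1) - 6 = 0 → quotient x^2 + 7x + 6, remainder 0.
Solve the quadratic x^2 + 7x + 6 = 0: discriminant = 7^2 - 4(1)(6) = 49 - 24 = 25.
sqrt(25) = 5, so x = (-7 ± 5)/2: x = -1 or x = -6.

x = -6, x = -1, x = 1


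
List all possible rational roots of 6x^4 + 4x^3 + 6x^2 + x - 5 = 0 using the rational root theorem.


Rational root theorem: possible roots are ±p/q where:
  p divides the constant term (-5): p ∈ {1, 5}
  q divides the leading coefficient (6): q ∈ {1, 2, 3, 6}

All possible rational roots: -5, -5/2, -5/3, -1, -5/6, -1/2, -1/3, -1/6, 1/6, 1/3, 1/2, 5/6, 1, 5/3, 5/2, 5

-5, -5/2, -5/3, -1, -5/6, -1/2, -1/3, -1/6, 1/6, 1/3, 1/2, 5/6, 1, 5/3, 5/2, 5


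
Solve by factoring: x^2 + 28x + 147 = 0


We need two numbers that multiply to 147 and add to 28.
Those numbers are 7 and 21 (since 7 * 21 = 147 and 7 + 21 = 28).
So x^2 + 28x + 147 = (x + 7)(x + 21) = 0
Setting each factor to zero: x = -7 or x = -21

x = -21, x = -7


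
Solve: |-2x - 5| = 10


An absolute value equation |expr| = 10 gives two cases:
Case 1: -2x - 5 = 10
  -2x = 15, so x = -15/2
Case 2: -2x - 5 = -10
  -2x = -5, so x = 5/2

x = -15/2, x = 5/2


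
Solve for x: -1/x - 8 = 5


Subtract -8 from both sides: -1/x = 13
Multiply both sides by x: -1 = 13 * x
Divide by 13: x = -1/13

x = -1/13


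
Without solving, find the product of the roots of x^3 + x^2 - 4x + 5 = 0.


By Vieta's formulas for x^3 + bx^2 + cx + d = 0:
  r1 + r2 + r3 = -b/a = -1
  r1*r2 + r1*r3 + r2*r3 = c/a = -4
  r1*r2*r3 = -d/a = -5


Product = -5


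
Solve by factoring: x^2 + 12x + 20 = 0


We need two numbers that multiply to 20 and add to 12.
Those numbers are 2 and 10 (since 2 * 10 = 20 and 2 + 10 = 12).
So x^2 + 12x + 20 = (x + 2)(x + 10) = 0
Setting each factor to zero: x = -2 or x = -10

x = -10, x = -2


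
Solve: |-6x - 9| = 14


An absolute value equation |expr| = 14 gives two cases:
Case 1: -6x - 9 = 14
  -6x = 23, so x = -23/6
Case 2: -6x - 9 = -14
  -6x = -5, so x = 5/6

x = -23/6, x = 5/6


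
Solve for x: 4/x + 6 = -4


Subtract 6 from both sides: 4/x = -10
Multiply both sides by x: 4 = -10 * x
Divide by -10: x = -2/5

x = -2/5


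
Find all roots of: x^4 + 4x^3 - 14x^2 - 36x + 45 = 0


Let p(x) = x^4 + 4x^3 - 14x^2 - 36x + 45. By the rational root theorem (leading coefficient 1), any rational root is an integer divisor of 45: try ±1, ±2, ... in turn.
Test x = 1: value = 0 ✓, so (x - 1) is a factor.
Synthetic division by (x - 1): bring down 1; 1(1) + 4 = 5; 5(1) - 14 = -9; (-9)(1) - 36 = -45; (-45)(1) + 45 = 0 → quotient x^3 + 5x^2 - 9x - 45, remainder 0.
Continue with the quotient x^3 + 5x^2 - 9x - 45 (candidates must divide 45; re-test x = 1 first in case it repeats).
Test x = 1: value = -48 ≠ 0.
Test x = -1: value = -32 ≠ 0.
Test x = 3: value = 0 ✓, so (x - 3) is a factor.
Synthetic division by (x - 3): bring down 1; 1(3) + 5 = 8; 8(3) - 9 = 15; 15(3) - 45 = 0 → quotient x^2 + 8x + 15, remainder 0.
Solve the quadratic x^2 + 8x + 15 = 0: discriminant = 8^2 - 4(1)(15) = 64 - 60 = 4.
sqrt(4) = 2, so x = (-8 ± 2)/2: x = -3 or x = -5.
Collecting all roots found:

x = -5, x = -3, x = 1, x = 3


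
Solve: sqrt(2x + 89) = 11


Square both sides: 2x + 89 = 11^2 = 121
2x = 121 - 89 = 32
x = 16
Check: sqrt(2*16 + 89) = sqrt(121) = 11 ✓

x = 16


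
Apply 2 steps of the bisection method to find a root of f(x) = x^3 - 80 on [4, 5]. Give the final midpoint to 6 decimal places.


f(x) = x^3 - 80
f(4) = -16 < 0
f(5) = 45 > 0

Step 1: midpoint = (4.000000 + 5.000000)/2 = 4.500000
  f(4.500000) = 11.125000
  f(mid) > 0, so root is in [4.000000, 4.500000]

Step 2: midpoint = (4.000000 + 4.500000)/2 = 4.250000
  f(4.250000) = -3.234375
  f(mid) < 0, so root is in [4.250000, 4.500000]

midpoint = 4.250000


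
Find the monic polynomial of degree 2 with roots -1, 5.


A monic polynomial with roots -1, 5 is:
p(x) = (x + 1)(x - 5)
After multiplying by (x + 1): x + 1
After multiplying by (x - 5): x^2 - 4x - 5

x^2 - 4x - 5


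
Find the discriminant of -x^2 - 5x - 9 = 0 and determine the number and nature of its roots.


For ax^2 + bx + c = 0, discriminant D = b^2 - 4ac
Here a = -1, b = -5, c = -9
D = (-5)^2 - 4(-1)(-9) = 25 - 36 = -11

D = -11 < 0
The equation has no real roots (2 complex conjugate roots).

Discriminant = -11, no real roots (2 complex conjugate roots)


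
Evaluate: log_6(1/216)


We need the exponent such that 6^? = 1/216
6^(-3) = 1/6^3 = 1/216
Therefore log_6(1/216) = -3

-3


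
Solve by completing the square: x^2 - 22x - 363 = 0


Start: x^2 - 22x - 363 = 0
Move constant: x^2 - 22x = 363
Half of -22 is -11, squared is 121
Add 121 to both sides: x^2 - 22x + 121 = 484
(x - 11)^2 = 484
x - 11 = ±22
x = 11 + 22 = 33 or x = 11 - 22 = -11

x = -11, x = 33


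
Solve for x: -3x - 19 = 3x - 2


Starting with: -3x - 19 = 3x - 2
Move all x terms to left: (-3 - 3)x = -2 + 19
Simplify: -6x = 17
Divide both sides by -6: x = -17/6

x = -17/6


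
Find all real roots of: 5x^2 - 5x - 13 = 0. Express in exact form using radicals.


Using the quadratic formula: x = (-b ± sqrt(b^2 - 4ac)) / (2a)
Here a = 5, b = -5, c = -13
Discriminant = b^2 - 4ac = (-5)^2 - 4(5)(-13) = 25 + 260 = 285
Since discriminant = 285 > 0, there are two real roots.
x = (5 ± sqrt(285)) / 10
Numerically: x ≈ 2.1882 or x ≈ -1.1882

x = (5 + sqrt(285)) / 10 or x = (5 - sqrt(285)) / 10


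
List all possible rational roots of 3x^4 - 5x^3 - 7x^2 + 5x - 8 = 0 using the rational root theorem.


Rational root theorem: possible roots are ±p/q where:
  p divides the constant term (-8): p ∈ {1, 2, 4, 8}
  q divides the leading coefficient (3): q ∈ {1, 3}

All possible rational roots: -8, -4, -8/3, -2, -4/3, -1, -2/3, -1/3, 1/3, 2/3, 1, 4/3, 2, 8/3, 4, 8

-8, -4, -8/3, -2, -4/3, -1, -2/3, -1/3, 1/3, 2/3, 1, 4/3, 2, 8/3, 4, 8


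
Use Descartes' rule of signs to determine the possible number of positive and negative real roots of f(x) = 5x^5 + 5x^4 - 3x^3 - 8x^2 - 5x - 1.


Descartes' rule of signs:

For positive roots, count sign changes in f(x) = 5x^5 + 5x^4 - 3x^3 - 8x^2 - 5x - 1:
Signs of coefficients: +, +, -, -, -, -
Number of sign changes: 1
Possible positive real roots: 1

For negative roots, examine f(-x) = -5x^5 + 5x^4 + 3x^3 - 8x^2 + 5x - 1:
Signs of coefficients: -, +, +, -, +, -
Number of sign changes: 4
Possible negative real roots: 4, 2, 0

Positive roots: 1; Negative roots: 4 or 2 or 0


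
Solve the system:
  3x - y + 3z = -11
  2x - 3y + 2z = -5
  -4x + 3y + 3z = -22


Using Cramer's rule. Expand each determinant along the first row.
D  = 3*[(-3)*3 - 2*3] - (-1)*[2*3 - 2*(-4)] + 3*[2*3 - (-3)*(-4)]
  = 3*(-15) - (-1)*(14) + 3*(-6) = -49
Dx = (-11)*[(-3)*3 - 2*3] - (-1)*[(-5)*3 - 2*(-22)] + 3*[(-5)*3 - (-3)*(-22)]
  = (-11)*(-15) - (-1)*(29) + 3*(-81) = -49
Dy = 3*[(-5)*3 - 2*(-22)] - (-11)*[2*3 - 2*(-4)] + 3*[2*(-22) - (-5)*(-4)]
  = 3*(29) - (-11)*(14) + 3*(-64) = 49
Dz = 3*[(-3)*(-22) - (-5)*3] - (-1)*[2*(-22) - (-5)*(-4)] + (-11)*[2*3 - (-3)*(-4)]
  = 3*(81) - (-1)*(-64) + (-11)*(-6) = 245
x = Dx/D = -49/-49 = 1, y = Dy/D = 49/-49 = -1, z = Dz/D = 245/-49 = -5
Check eq1: (3)(1) + (-1)(-1) + (3)(-5) = -11 = -11 ✓
Check eq2: (2)(1) + (-3)(-1) + (2)(-5) = -5 = -5 ✓
Check eq3: (-4)(1) + (3)(-1) + (3)(-5) = -22 = -22 ✓

x = 1, y = -1, z = -5


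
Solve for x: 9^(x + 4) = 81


Express both sides with the same base.
81 = 9^2
Since the bases match, equate exponents: x + 4 = 2
So x = 2 - (4) = -2

x = -2


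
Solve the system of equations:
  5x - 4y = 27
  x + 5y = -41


Using Cramer's rule:
Determinant D = (5)(5) - (1)(-4) = 25 + 4 = 29
Dx = (27)(5) - (-41)(-4) = 135 - 164 = -29
Dy = (5)(-41) - (1)(27) = -205 - 27 = -232
x = Dx/D = -29/29 = -1
y = Dy/D = -232/29 = -8

x = -1, y = -8


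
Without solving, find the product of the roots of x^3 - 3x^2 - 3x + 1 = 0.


By Vieta's formulas for x^3 + bx^2 + cx + d = 0:
  r1 + r2 + r3 = -b/a = 3
  r1*r2 + r1*r3 + r2*r3 = c/a = -3
  r1*r2*r3 = -d/a = -1


Product = -1


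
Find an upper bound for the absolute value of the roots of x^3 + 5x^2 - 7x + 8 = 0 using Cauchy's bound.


Cauchy's bound: all roots r satisfy |r| <= 1 + max(|a_i/a_n|) for i = 0,...,n-1
where a_n is the leading coefficient.

Coefficients: [1, 5, -7, 8]
Leading coefficient a_n = 1
Ratios |a_i/a_n|: 5, 7, 8
Maximum ratio: 8
Cauchy's bound: |r| <= 1 + 8 = 9

Upper bound = 9


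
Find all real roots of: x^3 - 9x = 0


The constant term is 0, so x = 0 is a root. Factor out x:
  x(x^2 - 9) = 0
Solve the quadratic x^2 - 9 = 0: discriminant = 0^2 - 4(1)(-9) = 0 + 36 = 36.
sqrt(36) = 6, so x = (0 ± 6)/2: x = 3 or x = -3.

x = -3, x = 0, x = 3


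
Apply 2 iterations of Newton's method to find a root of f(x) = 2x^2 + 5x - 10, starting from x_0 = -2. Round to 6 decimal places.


Newton's method: x_(n+1) = x_n - f(x_n)/f'(x_n)
f(x) = 2x^2 + 5x - 10
f'(x) = 4x + 5

Iteration 1:
  f(-2.000000) = -12.000000
  f'(-2.000000) = -3.000000
  x_1 = -2.000000 - (-12.000000)/(-3.000000) = -6.000000

Iteration 2:
  f(-6.000000) = 32.000000
  f'(-6.000000) = -19.000000
  x_2 = -6.000000 - (32.000000)/(-19.000000) = -4.315789

x_2 = -4.315789


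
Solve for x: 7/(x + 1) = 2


Multiply both sides by (x + 1): 7 = 2(x + 1)
Distribute: 7 = 2x + 2
2x = 7 - 2 = 5
x = 5/2

x = 5/2


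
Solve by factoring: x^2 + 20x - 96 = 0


We need two numbers that multiply to -96 and add to 20.
Those numbers are -4 and 24 (since (-4) * 24 = -96 and (-4) + 24 = 20).
So x^2 + 20x - 96 = (x - 4)(x + 24) = 0
Setting each factor to zero: x = 4 or x = -24

x = -24, x = 4


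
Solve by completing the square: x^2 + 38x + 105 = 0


Start: x^2 + 38x + 105 = 0
Move constant: x^2 + 38x = -105
Half of 38 is 19, squared is 361
Add 361 to both sides: x^2 + 38x + 361 = 256
(x + 19)^2 = 256
x + 19 = ±16
x = -19 + 16 = -3 or x = -19 - 16 = -35

x = -35, x = -3


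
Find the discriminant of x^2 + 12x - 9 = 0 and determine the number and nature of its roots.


For ax^2 + bx + c = 0, discriminant D = b^2 - 4ac
Here a = 1, b = 12, c = -9
D = (12)^2 - 4(1)(-9) = 144 + 36 = 180

D = 180 > 0 but not a perfect square
The equation has 2 distinct real irrational roots.

Discriminant = 180, 2 distinct real irrational roots


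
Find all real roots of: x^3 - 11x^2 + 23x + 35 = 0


Let p(x) = x^3 - 11x^2 + 23x + 35. By the rational root theorem (leading coefficient 1), any rational root is an integer divisor of 35: try ±1, ±2, ... in turn.
Test x = 1: value = 48 ≠ 0.
Test x = -1: value = 0 ✓, so (x + 1) is a factor.
Synthetic division by (x + 1): bring down 1; 1(-1) - 11 = -12; (-12)(-1) + 23 = 35; 35(-1) + 35 = 0 → quotient x^2 - 12x + 35, remainder 0.
Solve the quadratic x^2 - 12x + 35 = 0: discriminant = (-12)^2 - 4(1)(35) = 144 - 140 = 4.
sqrt(4) = 2, so x = (12 ± 2)/2: x = 7 or x = 5.

x = -1, x = 5, x = 7


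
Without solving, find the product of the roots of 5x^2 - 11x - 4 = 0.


By Vieta's formulas for ax^2 + bx + c = 0:
  Sum of roots = -b/a
  Product of roots = c/a

Here a = 5, b = -11, c = -4
Sum = -(-11)/5 = 11/5
Product = -4/5 = -4/5

Product = -4/5


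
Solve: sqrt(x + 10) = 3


Square both sides: x + 10 = 3^2 = 9
x = 9 - 10 = -1
x = -1
Check: sqrt(1*(-1) + 10) = sqrt(9) = 3 ✓

x = -1


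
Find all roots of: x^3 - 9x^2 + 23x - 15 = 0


Let p(x) = x^3 - 9x^2 + 23x - 15. By the rational root theorem (leading coefficient 1), any rational root is an integer divisor of 15: try ±1, ±2, ... in turn.
Test x = 1: value = 0 ✓, so (x - 1) is a factor.
Synthetic division by (x - 1): bring down 1; 1(1) - 9 = -8; (-8)(1) + 23 = 15; 15(1) - 15 = 0 → quotient x^2 - 8x + 15, remainder 0.
Solve the quadratic x^2 - 8x + 15 = 0: discriminant = (-8)^2 - 4(1)(15) = 64 - 60 = 4.
sqrt(4) = 2, so x = (8 ± 2)/2: x = 5 or x = 3.
Collecting all roots found:

x = 1, x = 3, x = 5


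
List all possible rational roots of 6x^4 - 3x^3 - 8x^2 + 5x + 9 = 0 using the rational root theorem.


Rational root theorem: possible roots are ±p/q where:
  p divides the constant term (9): p ∈ {1, 3, 9}
  q divides the leading coefficient (6): q ∈ {1, 2, 3, 6}

All possible rational roots: -9, -9/2, -3, -3/2, -1, -1/2, -1/3, -1/6, 1/6, 1/3, 1/2, 1, 3/2, 3, 9/2, 9

-9, -9/2, -3, -3/2, -1, -1/2, -1/3, -1/6, 1/6, 1/3, 1/2, 1, 3/2, 3, 9/2, 9


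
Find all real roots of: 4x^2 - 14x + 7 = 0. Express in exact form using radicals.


Using the quadratic formula: x = (-b ± sqrt(b^2 - 4ac)) / (2a)
Here a = 4, b = -14, c = 7
Discriminant = b^2 - 4ac = (-14)^2 - 4(4)(7) = 196 - 112 = 84
Since discriminant = 84 > 0, there are two real roots.
x = (14 ± 2*sqrt(21)) / 8
Simplifying: x = (7 ± sqrt(21)) / 4
Numerically: x ≈ 2.8956 or x ≈ 0.6044

x = (7 + sqrt(21)) / 4 or x = (7 - sqrt(21)) / 4


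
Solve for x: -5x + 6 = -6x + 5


Starting with: -5x + 6 = -6x + 5
Move all x terms to left: (-5 + 6)x = 5 - 6
Simplify: x = -1
Divide both sides by 1: x = -1

x = -1


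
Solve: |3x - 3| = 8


An absolute value equation |expr| = 8 gives two cases:
Case 1: 3x - 3 = 8
  3x = 11, so x = 11/3
Case 2: 3x - 3 = -8
  3x = -5, so x = -5/3

x = -5/3, x = 11/3


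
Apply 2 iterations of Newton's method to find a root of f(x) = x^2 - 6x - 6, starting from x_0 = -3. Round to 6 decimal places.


Newton's method: x_(n+1) = x_n - f(x_n)/f'(x_n)
f(x) = x^2 - 6x - 6
f'(x) = 2x - 6

Iteration 1:
  f(-3.000000) = 21.000000
  f'(-3.000000) = -12.000000
  x_1 = -3.000000 - (21.000000)/(-12.000000) = -1.250000

Iteration 2:
  f(-1.250000) = 3.062500
  f'(-1.250000) = -8.500000
  x_2 = -1.250000 - (3.062500)/(-8.500000) = -0.889706

x_2 = -0.889706


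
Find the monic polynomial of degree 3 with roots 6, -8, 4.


A monic polynomial with roots 6, -8, 4 is:
p(x) = (x - 6)(x + 8)(x - 4)
After multiplying by (x - 6): x - 6
After multiplying by (x + 8): x^2 + 2x - 48
After multiplying by (x - 4): x^3 - 2x^2 - 56x + 192

x^3 - 2x^2 - 56x + 192


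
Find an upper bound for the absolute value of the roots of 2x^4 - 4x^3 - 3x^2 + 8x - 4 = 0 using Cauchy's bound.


Cauchy's bound: all roots r satisfy |r| <= 1 + max(|a_i/a_n|) for i = 0,...,n-1
where a_n is the leading coefficient.

Coefficients: [2, -4, -3, 8, -4]
Leading coefficient a_n = 2
Ratios |a_i/a_n|: 2, 3/2, 4, 2
Maximum ratio: 4
Cauchy's bound: |r| <= 1 + 4 = 5

Upper bound = 5


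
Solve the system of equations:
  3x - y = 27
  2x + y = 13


Using Cramer's rule:
Determinant D = (3)(1) - (2)(-1) = 3 + 2 = 5
Dx = (27)(1) - (13)(-1) = 27 + 13 = 40
Dy = (3)(13) - (2)(27) = 39 - 54 = -15
x = Dx/D = 40/5 = 8
y = Dy/D = -15/5 = -3

x = 8, y = -3


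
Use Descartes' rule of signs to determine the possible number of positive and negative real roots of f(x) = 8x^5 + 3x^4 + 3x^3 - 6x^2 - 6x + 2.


Descartes' rule of signs:

For positive roots, count sign changes in f(x) = 8x^5 + 3x^4 + 3x^3 - 6x^2 - 6x + 2:
Signs of coefficients: +, +, +, -, -, +
Number of sign changes: 2
Possible positive real roots: 2, 0

For negative roots, examine f(-x) = -8x^5 + 3x^4 - 3x^3 - 6x^2 + 6x + 2:
Signs of coefficients: -, +, -, -, +, +
Number of sign changes: 3
Possible negative real roots: 3, 1

Positive roots: 2 or 0; Negative roots: 3 or 1


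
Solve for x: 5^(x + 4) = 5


Express both sides with the same base.
5 = 5^1
Since the bases match, equate exponents: x + 4 = 1
So x = 1 - (4) = -3

x = -3


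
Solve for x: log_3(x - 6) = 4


Convert to exponential form: x - 6 = 3^4 = 81
x = 81 + 6 = 87
Check: log_3(87 - 6) = log_3(81) = log_3(81) = 4 ✓

x = 87


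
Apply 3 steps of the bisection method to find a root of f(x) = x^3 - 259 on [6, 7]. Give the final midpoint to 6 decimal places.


f(x) = x^3 - 259
f(6) = -43 < 0
f(7) = 84 > 0

Step 1: midpoint = (6.000000 + 7.000000)/2 = 6.500000
  f(6.500000) = 15.625000
  f(mid) > 0, so root is in [6.000000, 6.500000]

Step 2: midpoint = (6.000000 + 6.500000)/2 = 6.250000
  f(6.250000) = -14.859375
  f(mid) < 0, so root is in [6.250000, 6.500000]

Step 3: midpoint = (6.250000 + 6.500000)/2 = 6.375000
  f(6.375000) = 0.083984
  f(mid) > 0, so root is in [6.250000, 6.375000]

midpoint = 6.375000


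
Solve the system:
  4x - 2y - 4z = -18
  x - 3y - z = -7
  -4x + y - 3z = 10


Using Cramer's rule. Expand each determinant along the first row.
D  = 4*[(-3)*(-3) - (-1)*1] - (-2)*[1*(-3) - (-1)*(-4)] + (-4)*[1*1 - (-3)*(-4)]
  = 4*(10) - (-2)*(-7) + (-4)*(-11) = 70
Dx = (-18)*[(-3)*(-3) - (-1)*1] - (-2)*[(-7)*(-3) - (-1)*10] + (-4)*[(-7)*1 - (-3)*10]
  = (-18)*(10) - (-2)*(31) + (-4)*(23) = -210
Dy = 4*[(-7)*(-3) - (-1)*10] - (-18)*[1*(-3) - (-1)*(-4)] + (-4)*[1*10 - (-7)*(-4)]
  = 4*(31) - (-18)*(-7) + (-4)*(-18) = 70
Dz = 4*[(-3)*10 - (-7)*1] - (-2)*[1*10 - (-7)*(-4)] + (-18)*[1*1 - (-3)*(-4)]
  = 4*(-23) - (-2)*(-18) + (-18)*(-11) = 70
x = Dx/D = -210/70 = -3, y = Dy/D = 70/70 = 1, z = Dz/D = 70/70 = 1
Check eq1: (4)(-3) + (-2)(1) + (-4)(1) = -18 = -18 ✓
Check eq2: (1)(-3) + (-3)(1) + (-1)(1) = -7 = -7 ✓
Check eq3: (-4)(-3) + (1)(1) + (-3)(1) = 10 = 10 ✓

x = -3, y = 1, z = 1


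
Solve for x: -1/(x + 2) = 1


Multiply both sides by (x + 2): -1 = 1(x + 2)
Distribute: -1 = x + 2
x = -1 - 2 = -3
x = -3

x = -3


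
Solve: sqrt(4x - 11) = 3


Square both sides: 4x - 11 = 3^2 = 9
4x = 9 + 11 = 20
x = 5
Check: sqrt(4*5 - 11) = sqrt(9) = 3 ✓

x = 5


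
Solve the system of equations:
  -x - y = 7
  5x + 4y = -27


Using Cramer's rule:
Determinant D = (-1)(4) - (5)(-1) = -4 + 5 = 1
Dx = (7)(4) - (-27)(-1) = 28 - 27 = 1
Dy = (-1)(-27) - (5)(7) = 27 - 35 = -8
x = Dx/D = 1/1 = 1
y = Dy/D = -8/1 = -8

x = 1, y = -8


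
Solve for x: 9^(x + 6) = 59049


Express both sides with the same base.
59049 = 9^5
Since the bases match, equate exponents: x + 6 = 5
So x = 5 - (6) = -1

x = -1


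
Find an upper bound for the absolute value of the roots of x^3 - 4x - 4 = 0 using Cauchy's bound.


Cauchy's bound: all roots r satisfy |r| <= 1 + max(|a_i/a_n|) for i = 0,...,n-1
where a_n is the leading coefficient.

Coefficients: [1, 0, -4, -4]
Leading coefficient a_n = 1
Ratios |a_i/a_n|: 0, 4, 4
Maximum ratio: 4
Cauchy's bound: |r| <= 1 + 4 = 5

Upper bound = 5


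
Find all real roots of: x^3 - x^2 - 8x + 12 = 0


Let p(x) = x^3 - x^2 - 8x + 12. By the rational root theorem (leading coefficient 1), any rational root is an integer divisor of 12: try ±1, ±2, ... in turn.
Test x = 1: value = 4 ≠ 0.
Test x = -1: value = 18 ≠ 0.
Test x = 2: value = 0 ✓, so (x - 2) is a factor.
Synthetic division by (x - 2): bring down 1; 1(2) - 1 = 1; 1(2) - 8 = -6; (-6)(2) + 12 = 0 → quotient x^2 + x - 6, remainder 0.
Solve the quadratic x^2 + x - 6 = 0: discriminant = 1^2 - 4(1)(-6) = 1 + 24 = 25.
sqrt(25) = 5, so x = (-1 ± 5)/2: x = 2 or x = -3.

x = -3, x = 2 (multiplicity 2)


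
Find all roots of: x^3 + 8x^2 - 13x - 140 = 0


Let p(x) = x^3 + 8x^2 - 13x - 140. By the rational root theorem (leading coefficient 1), any rational root is an integer divisor of 140: try ±1, ±2, ... in turn.
Test x = 1: value = -144 ≠ 0.
Test x = -1: value = -120 ≠ 0.
Test x = 2: value = -126 ≠ 0.
Test x = -2: value = -90 ≠ 0.
Test x = 4: value = 0 ✓, so (x - 4) is a factor.
Synthetic division by (x - 4): bring down 1; 1(4) + 8 = 12; 12(4) - 13 = 35; 35(4) - 140 = 0 → quotient x^2 + 12x + 35, remainder 0.
Solve the quadratic x^2 + 12x + 35 = 0: discriminant = 12^2 - 4(1)(35) = 144 - 140 = 4.
sqrt(4) = 2, so x = (-12 ± 2)/2: x = -5 or x = -7.
Collecting all roots found:

x = -7, x = -5, x = 4


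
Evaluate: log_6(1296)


We need the exponent such that 6^? = 1296
6^4 = 1296
Therefore log_6(1296) = 4

4


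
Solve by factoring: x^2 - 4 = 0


We need two numbers that multiply to -4 and add to 0.
Those numbers are -2 and 2 (since (-2) * 2 = -4 and (-2) + 2 = 0).
So x^2 - 4 = (x - 2)(x + 2) = 0
Setting each factor to zero: x = 2 or x = -2

x = -2, x = 2


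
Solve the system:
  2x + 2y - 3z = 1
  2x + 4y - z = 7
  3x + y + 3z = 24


Using Cramer's rule. Expand each determinant along the first row.
D  = 2*[4*3 - (-1)*1] - 2*[2*3 - (-1)*3] + (-3)*[2*1 - 4*3]
  = 2*(13) - 2*(9) + (-3)*(-10) = 38
Dx = 1*[4*3 - (-1)*1] - 2*[7*3 - (-1)*24] + (-3)*[7*1 - 4*24]
  = 1*(13) - 2*(45) + (-3)*(-89) = 190
Dy = 2*[7*3 - (-1)*24] - 1*[2*3 - (-1)*3] + (-3)*[2*24 - 7*3]
  = 2*(45) - 1*(9) + (-3)*(27) = 0
Dz = 2*[4*24 - 7*1] - 2*[2*24 - 7*3] + 1*[2*1 - 4*3]
  = 2*(89) - 2*(27) + 1*(-10) = 114
x = Dx/D = 190/38 = 5, y = Dy/D = 0/38 = 0, z = Dz/D = 114/38 = 3
Check eq1: (2)(5) + (2)(0) + (-3)(3) = 1 = 1 ✓
Check eq2: (2)(5) + (4)(0) + (-1)(3) = 7 = 7 ✓
Check eq3: (3)(5) + (1)(0) + (3)(3) = 24 = 24 ✓

x = 5, y = 0, z = 3


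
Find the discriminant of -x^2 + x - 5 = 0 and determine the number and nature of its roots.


For ax^2 + bx + c = 0, discriminant D = b^2 - 4ac
Here a = -1, b = 1, c = -5
D = (1)^2 - 4(-1)(-5) = 1 - 20 = -19

D = -19 < 0
The equation has no real roots (2 complex conjugate roots).

Discriminant = -19, no real roots (2 complex conjugate roots)


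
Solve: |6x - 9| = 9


An absolute value equation |expr| = 9 gives two cases:
Case 1: 6x - 9 = 9
  6x = 18, so x = 3
Case 2: 6x - 9 = -9
  6x = 0, so x = 0

x = 0, x = 3


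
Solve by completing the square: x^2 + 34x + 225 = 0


Start: x^2 + 34x + 225 = 0
Move constant: x^2 + 34x = -225
Half of 34 is 17, squared is 289
Add 289 to both sides: x^2 + 34x + 289 = 64
(x + 17)^2 = 64
x + 17 = ±8
x = -17 + 8 = -9 or x = -17 - 8 = -25

x = -25, x = -9


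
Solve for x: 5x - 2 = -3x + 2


Starting with: 5x - 2 = -3x + 2
Move all x terms to left: (5 + 3)x = 2 + 2
Simplify: 8x = 4
Divide both sides by 8: x = 1/2

x = 1/2


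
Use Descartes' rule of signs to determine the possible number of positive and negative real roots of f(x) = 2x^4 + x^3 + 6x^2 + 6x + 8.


Descartes' rule of signs:

For positive roots, count sign changes in f(x) = 2x^4 + x^3 + 6x^2 + 6x + 8:
Signs of coefficients: +, +, +, +, +
Number of sign changes: 0
Possible positive real roots: 0

For negative roots, examine f(-x) = 2x^4 - x^3 + 6x^2 - 6x + 8:
Signs of coefficients: +, -, +, -, +
Number of sign changes: 4
Possible negative real roots: 4, 2, 0

Positive roots: 0; Negative roots: 4 or 2 or 0


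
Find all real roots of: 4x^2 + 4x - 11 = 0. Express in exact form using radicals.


Using the quadratic formula: x = (-b ± sqrt(b^2 - 4ac)) / (2a)
Here a = 4, b = 4, c = -11
Discriminant = b^2 - 4ac = 4^2 - 4(4)(-11) = 16 + 176 = 192
Since discriminant = 192 > 0, there are two real roots.
x = (-4 ± 8*sqrt(3)) / 8
Simplifying: x = (-1 ± 2*sqrt(3)) / 2
Numerically: x ≈ 1.2321 or x ≈ -2.2321

x = (-1 + 2*sqrt(3)) / 2 or x = (-1 - 2*sqrt(3)) / 2


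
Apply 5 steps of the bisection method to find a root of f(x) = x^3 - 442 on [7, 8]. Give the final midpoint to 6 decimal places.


f(x) = x^3 - 442
f(7) = -99 < 0
f(8) = 70 > 0

Step 1: midpoint = (7.000000 + 8.000000)/2 = 7.500000
  f(7.500000) = -20.125000
  f(mid) < 0, so root is in [7.500000, 8.000000]

Step 2: midpoint = (7.500000 + 8.000000)/2 = 7.750000
  f(7.750000) = 23.484375
  f(mid) > 0, so root is in [7.500000, 7.750000]

Step 3: midpoint = (7.500000 + 7.750000)/2 = 7.625000
  f(7.625000) = 1.322266
  f(mid) > 0, so root is in [7.500000, 7.625000]

Step 4: midpoint = (7.500000 + 7.625000)/2 = 7.562500
  f(7.562500) = -9.489990
  f(mid) < 0, so root is in [7.562500, 7.625000]

Step 5: midpoint = (7.562500 + 7.625000)/2 = 7.593750
  f(7.593750) = -4.106110
  f(mid) < 0, so root is in [7.593750, 7.625000]

midpoint = 7.593750


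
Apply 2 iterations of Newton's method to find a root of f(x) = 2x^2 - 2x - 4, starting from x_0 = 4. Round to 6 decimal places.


Newton's method: x_(n+1) = x_n - f(x_n)/f'(x_n)
f(x) = 2x^2 - 2x - 4
f'(x) = 4x - 2

Iteration 1:
  f(4.000000) = 20.000000
  f'(4.000000) = 14.000000
  x_1 = 4.000000 - (20.000000)/(14.000000) = 2.571429

Iteration 2:
  f(2.571429) = 4.081633
  f'(2.571429) = 8.285714
  x_2 = 2.571429 - (4.081633)/(8.285714) = 2.078818

x_2 = 2.078818


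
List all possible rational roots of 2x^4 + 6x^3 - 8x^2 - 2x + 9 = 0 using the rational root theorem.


Rational root theorem: possible roots are ±p/q where:
  p divides the constant term (9): p ∈ {1, 3, 9}
  q divides the leading coefficient (2): q ∈ {1, 2}

All possible rational roots: -9, -9/2, -3, -3/2, -1, -1/2, 1/2, 1, 3/2, 3, 9/2, 9

-9, -9/2, -3, -3/2, -1, -1/2, 1/2, 1, 3/2, 3, 9/2, 9


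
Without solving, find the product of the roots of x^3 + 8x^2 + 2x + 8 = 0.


By Vieta's formulas for x^3 + bx^2 + cx + d = 0:
  r1 + r2 + r3 = -b/a = -8
  r1*r2 + r1*r3 + r2*r3 = c/a = 2
  r1*r2*r3 = -d/a = -8


Product = -8


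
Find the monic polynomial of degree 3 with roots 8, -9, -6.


A monic polynomial with roots 8, -9, -6 is:
p(x) = (x - 8)(x + 9)(x + 6)
After multiplying by (x - 8): x - 8
After multiplying by (x + 9): x^2 + x - 72
After multiplying by (x + 6): x^3 + 7x^2 - 66x - 432

x^3 + 7x^2 - 66x - 432


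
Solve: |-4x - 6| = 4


An absolute value equation |expr| = 4 gives two cases:
Case 1: -4x - 6 = 4
  -4x = 10, so x = -5/2
Case 2: -4x - 6 = -4
  -4x = 2, so x = -1/2

x = -5/2, x = -1/2


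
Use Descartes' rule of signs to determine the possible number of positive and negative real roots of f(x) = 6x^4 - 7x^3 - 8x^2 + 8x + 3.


Descartes' rule of signs:

For positive roots, count sign changes in f(x) = 6x^4 - 7x^3 - 8x^2 + 8x + 3:
Signs of coefficients: +, -, -, +, +
Number of sign changes: 2
Possible positive real roots: 2, 0

For negative roots, examine f(-x) = 6x^4 + 7x^3 - 8x^2 - 8x + 3:
Signs of coefficients: +, +, -, -, +
Number of sign changes: 2
Possible negative real roots: 2, 0

Positive roots: 2 or 0; Negative roots: 2 or 0


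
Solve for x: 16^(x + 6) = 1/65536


Express both sides with the same base.
1/65536 = 16^(-4)
Since the bases match, equate exponents: x + 6 = -4
So x = -4 - (6) = -10

x = -10


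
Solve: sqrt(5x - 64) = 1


Square both sides: 5x - 64 = 1^2 = 1
5x = 1 + 64 = 65
x = 13
Check: sqrt(5*13 - 64) = sqrt(1) = 1 ✓

x = 13


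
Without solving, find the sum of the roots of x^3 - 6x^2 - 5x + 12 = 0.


By Vieta's formulas for x^3 + bx^2 + cx + d = 0:
  r1 + r2 + r3 = -b/a = 6
  r1*r2 + r1*r3 + r2*r3 = c/a = -5
  r1*r2*r3 = -d/a = -12


Sum = 6


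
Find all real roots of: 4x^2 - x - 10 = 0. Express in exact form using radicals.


Using the quadratic formula: x = (-b ± sqrt(b^2 - 4ac)) / (2a)
Here a = 4, b = -1, c = -10
Discriminant = b^2 - 4ac = (-1)^2 - 4(4)(-10) = 1 + 160 = 161
Since discriminant = 161 > 0, there are two real roots.
x = (1 ± sqrt(161)) / 8
Numerically: x ≈ 1.7111 or x ≈ -1.4611

x = (1 + sqrt(161)) / 8 or x = (1 - sqrt(161)) / 8


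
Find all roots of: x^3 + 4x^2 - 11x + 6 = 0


Let p(x) = x^3 + 4x^2 - 11x + 6. By the rational root theorem (leading coefficient 1), any rational root is an integer divisor of 6: try ±1, ±2, ... in turn.
Test x = 1: value = 0 ✓, so (x - 1) is a factor.
Synthetic division by (x - 1): bring down 1; 1(1) + 4 = 5; 5(1) - 11 = -6; (-6)(1) + 6 = 0 → quotient x^2 + 5x - 6, remainder 0.
Solve the quadratic x^2 + 5x - 6 = 0: discriminant = 5^2 - 4(1)(-6) = 25 + 24 = 49.
sqrt(49) = 7, so x = (-5 ± 7)/2: x = 1 or x = -6.
Collecting all roots found:

x = -6, x = 1 (multiplicity 2)


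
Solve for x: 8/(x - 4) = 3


Multiply both sides by (x - 4): 8 = 3(x - 4)
Distribute: 8 = 3x - 12
3x = 8 + 12 = 20
x = 20/3

x = 20/3


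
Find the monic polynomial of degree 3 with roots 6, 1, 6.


A monic polynomial with roots 6, 1, 6 is:
p(x) = (x - 6)(x - 1)(x - 6)
After multiplying by (x - 6): x - 6
After multiplying by (x - 1): x^2 - 7x + 6
After multiplying by (x - 6): x^3 - 13x^2 + 48x - 36

x^3 - 13x^2 + 48x - 36
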